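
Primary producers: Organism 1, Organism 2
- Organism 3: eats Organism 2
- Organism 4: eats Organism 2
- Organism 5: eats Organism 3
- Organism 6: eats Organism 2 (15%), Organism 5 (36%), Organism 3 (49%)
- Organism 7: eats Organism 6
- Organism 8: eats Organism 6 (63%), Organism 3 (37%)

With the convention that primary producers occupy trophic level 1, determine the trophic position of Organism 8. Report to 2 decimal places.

Organism 3: 1 + 1 = 2
Organism 4: 1 + 1 = 2
Organism 5: 1 + 2 = 3
Organism 6: 1 + (0.15×1 + 0.36×3 + 0.49×2) = 3.21
Organism 7: 1 + 3.21 = 4.21
Organism 8: 1 + (0.63×3.21 + 0.37×2) = 3.7623

3.76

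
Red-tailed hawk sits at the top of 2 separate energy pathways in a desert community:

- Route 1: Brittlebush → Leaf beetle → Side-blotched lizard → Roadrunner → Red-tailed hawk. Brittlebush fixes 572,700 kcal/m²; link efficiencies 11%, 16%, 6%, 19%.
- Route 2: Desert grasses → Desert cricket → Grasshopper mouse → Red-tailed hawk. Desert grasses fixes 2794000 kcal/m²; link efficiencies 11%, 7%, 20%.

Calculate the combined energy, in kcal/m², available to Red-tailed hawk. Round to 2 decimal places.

Route 1: 572700 × 0.11 × 0.16 × 0.06 × 0.19 = 114.906528 kcal/m²
Route 2: 2794000 × 0.11 × 0.07 × 0.2 = 4302.76 kcal/m²
Total at Red-tailed hawk: 114.906528 + 4302.76 = 4417.666528 kcal/m²

4417.67 kcal/m²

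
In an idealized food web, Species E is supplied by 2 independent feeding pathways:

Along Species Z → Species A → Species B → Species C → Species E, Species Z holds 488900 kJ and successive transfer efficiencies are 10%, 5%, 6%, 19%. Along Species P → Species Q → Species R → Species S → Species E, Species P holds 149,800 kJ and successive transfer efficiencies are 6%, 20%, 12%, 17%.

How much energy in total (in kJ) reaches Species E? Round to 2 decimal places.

64.54 kJ

Via Species Z: 488900 × 0.1 × 0.05 × 0.06 × 0.19 = 27.8673 kJ
Via Species P: 149800 × 0.06 × 0.2 × 0.12 × 0.17 = 36.67104 kJ
Total at Species E: 27.8673 + 36.67104 = 64.53834 kJ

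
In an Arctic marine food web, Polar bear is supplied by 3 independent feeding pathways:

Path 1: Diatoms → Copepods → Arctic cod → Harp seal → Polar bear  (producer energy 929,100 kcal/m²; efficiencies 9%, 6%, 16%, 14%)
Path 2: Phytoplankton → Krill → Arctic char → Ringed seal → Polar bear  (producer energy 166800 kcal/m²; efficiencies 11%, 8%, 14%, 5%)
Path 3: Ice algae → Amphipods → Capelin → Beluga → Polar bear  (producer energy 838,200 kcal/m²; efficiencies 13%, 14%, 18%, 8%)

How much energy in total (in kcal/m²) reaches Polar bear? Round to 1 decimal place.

Path 1: 929100 × 0.09 × 0.06 × 0.16 × 0.14 = 112.383936 kcal/m²
Path 2: 166800 × 0.11 × 0.08 × 0.14 × 0.05 = 10.27488 kcal/m²
Path 3: 838200 × 0.13 × 0.14 × 0.18 × 0.08 = 219.675456 kcal/m²
Total at Polar bear: 112.383936 + 10.27488 + 219.675456 = 342.334272 kcal/m²

342.3 kcal/m²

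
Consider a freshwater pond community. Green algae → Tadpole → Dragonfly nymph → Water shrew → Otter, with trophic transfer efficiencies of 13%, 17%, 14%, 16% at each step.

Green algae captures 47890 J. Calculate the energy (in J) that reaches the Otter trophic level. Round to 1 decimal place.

23.7 J

Tadpole: 47890 × 0.13 = 6225.7 J
Dragonfly nymph: 6225.7 × 0.17 = 1058.369 J
Water shrew: 1058.369 × 0.14 = 148.17166 J
Otter: 148.17166 × 0.16 = 23.7074656 J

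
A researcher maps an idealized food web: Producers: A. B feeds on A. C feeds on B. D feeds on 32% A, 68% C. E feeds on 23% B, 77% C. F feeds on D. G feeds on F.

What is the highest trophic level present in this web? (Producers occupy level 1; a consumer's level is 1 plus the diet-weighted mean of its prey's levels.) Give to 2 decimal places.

B: 1 + 1 = 2
C: 1 + 2 = 3
D: 1 + (0.32×1 + 0.68×3) = 3.36
E: 1 + (0.23×2 + 0.77×3) = 3.77
F: 1 + 3.36 = 4.36
G: 1 + 4.36 = 5.36

5.36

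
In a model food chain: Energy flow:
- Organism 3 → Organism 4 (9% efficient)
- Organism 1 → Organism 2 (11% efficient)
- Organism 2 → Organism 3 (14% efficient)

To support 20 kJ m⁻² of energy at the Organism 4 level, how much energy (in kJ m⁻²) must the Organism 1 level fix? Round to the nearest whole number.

14430 kJ m⁻²

Cumulative transfer efficiency: 0.11 × 0.14 × 0.09 = 0.001386
Organism 1 energy = 20 / 0.001386 = 14430 kJ m⁻²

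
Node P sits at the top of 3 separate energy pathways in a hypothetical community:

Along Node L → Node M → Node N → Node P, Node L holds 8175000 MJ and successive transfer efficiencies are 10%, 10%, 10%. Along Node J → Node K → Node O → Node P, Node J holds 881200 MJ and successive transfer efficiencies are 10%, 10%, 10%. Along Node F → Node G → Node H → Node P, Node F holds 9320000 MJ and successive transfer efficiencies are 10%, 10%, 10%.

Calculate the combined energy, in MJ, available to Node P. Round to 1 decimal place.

Via Node L: 8175000 × 0.1 × 0.1 × 0.1 = 8175 MJ
Via Node J: 881200 × 0.1 × 0.1 × 0.1 = 881.2 MJ
Via Node F: 9320000 × 0.1 × 0.1 × 0.1 = 9320 MJ
Total at Node P: 8175 + 881.2 + 9320 = 18376.2 MJ

18376.2 MJ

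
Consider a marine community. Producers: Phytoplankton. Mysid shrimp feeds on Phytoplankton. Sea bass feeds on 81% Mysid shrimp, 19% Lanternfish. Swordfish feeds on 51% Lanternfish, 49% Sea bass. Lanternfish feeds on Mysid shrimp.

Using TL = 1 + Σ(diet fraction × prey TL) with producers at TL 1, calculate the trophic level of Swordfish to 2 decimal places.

Mysid shrimp: 1 + 1 = 2
Lanternfish: 1 + 2 = 3
Sea bass: 1 + (0.81×2 + 0.19×3) = 3.19
Swordfish: 1 + (0.51×3 + 0.49×3.19) = 4.0931

4.09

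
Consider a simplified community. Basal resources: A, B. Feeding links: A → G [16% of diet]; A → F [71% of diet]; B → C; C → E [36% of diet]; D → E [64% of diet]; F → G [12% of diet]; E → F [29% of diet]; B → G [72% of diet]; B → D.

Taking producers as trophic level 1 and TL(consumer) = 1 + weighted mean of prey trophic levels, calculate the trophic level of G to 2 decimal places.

2.19

C: 1 + 1 = 2
D: 1 + 1 = 2
E: 1 + (0.36×2 + 0.64×2) = 3
F: 1 + (0.71×1 + 0.29×3) = 2.58
G: 1 + (0.16×1 + 0.12×2.58 + 0.72×1) = 2.1896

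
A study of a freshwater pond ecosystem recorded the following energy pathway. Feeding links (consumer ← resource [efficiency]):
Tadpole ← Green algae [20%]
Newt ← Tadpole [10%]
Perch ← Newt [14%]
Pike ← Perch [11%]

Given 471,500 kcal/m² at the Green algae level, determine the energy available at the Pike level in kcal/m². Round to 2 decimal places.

Tadpole: 471500 × 0.2 = 94300 kcal/m²
Newt: 94300 × 0.1 = 9430 kcal/m²
Perch: 9430 × 0.14 = 1320.2 kcal/m²
Pike: 1320.2 × 0.11 = 145.222 kcal/m²

145.22 kcal/m²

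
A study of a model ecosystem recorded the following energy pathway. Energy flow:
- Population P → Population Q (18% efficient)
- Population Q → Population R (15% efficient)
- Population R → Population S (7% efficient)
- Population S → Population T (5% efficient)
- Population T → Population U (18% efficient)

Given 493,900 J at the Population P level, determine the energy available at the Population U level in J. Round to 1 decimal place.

8.4 J

Population Q: 493900 × 0.18 = 88902 J
Population R: 88902 × 0.15 = 13335.3 J
Population S: 13335.3 × 0.07 = 933.471 J
Population T: 933.471 × 0.05 = 46.67355 J
Population U: 46.67355 × 0.18 = 8.401239 J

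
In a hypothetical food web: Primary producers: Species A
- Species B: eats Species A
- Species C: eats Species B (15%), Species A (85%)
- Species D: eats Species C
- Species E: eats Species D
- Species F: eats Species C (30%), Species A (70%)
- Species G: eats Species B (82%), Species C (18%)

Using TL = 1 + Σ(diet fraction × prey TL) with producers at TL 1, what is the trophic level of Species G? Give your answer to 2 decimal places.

Species B: 1 + 1 = 2
Species C: 1 + (0.15×2 + 0.85×1) = 2.15
Species D: 1 + 2.15 = 3.15
Species E: 1 + 3.15 = 4.15
Species F: 1 + (0.3×2.15 + 0.7×1) = 2.345
Species G: 1 + (0.82×2 + 0.18×2.15) = 3.027

3.03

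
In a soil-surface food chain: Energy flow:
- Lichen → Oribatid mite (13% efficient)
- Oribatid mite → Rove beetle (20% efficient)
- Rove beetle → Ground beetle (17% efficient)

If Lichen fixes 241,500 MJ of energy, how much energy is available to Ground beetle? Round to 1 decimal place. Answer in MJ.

Oribatid mite: 241500 × 0.13 = 31395 MJ
Rove beetle: 31395 × 0.2 = 6279 MJ
Ground beetle: 6279 × 0.17 = 1067.43 MJ

1067.4 MJ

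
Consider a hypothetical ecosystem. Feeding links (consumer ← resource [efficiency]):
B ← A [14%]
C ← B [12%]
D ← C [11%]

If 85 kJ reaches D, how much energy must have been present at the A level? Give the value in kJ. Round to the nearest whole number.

Cumulative transfer efficiency: 0.14 × 0.12 × 0.11 = 0.001848
A energy = 85 / 0.001848 = 45996 kJ

45996 kJ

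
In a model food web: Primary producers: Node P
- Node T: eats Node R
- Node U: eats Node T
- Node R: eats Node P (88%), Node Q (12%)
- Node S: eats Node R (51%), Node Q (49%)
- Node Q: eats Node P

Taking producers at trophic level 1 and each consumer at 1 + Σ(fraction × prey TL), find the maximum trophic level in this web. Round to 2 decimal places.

Node Q: 1 + 1 = 2
Node R: 1 + (0.88×1 + 0.12×2) = 2.12
Node S: 1 + (0.51×2.12 + 0.49×2) = 3.0612
Node T: 1 + 2.12 = 3.12
Node U: 1 + 3.12 = 4.12

4.12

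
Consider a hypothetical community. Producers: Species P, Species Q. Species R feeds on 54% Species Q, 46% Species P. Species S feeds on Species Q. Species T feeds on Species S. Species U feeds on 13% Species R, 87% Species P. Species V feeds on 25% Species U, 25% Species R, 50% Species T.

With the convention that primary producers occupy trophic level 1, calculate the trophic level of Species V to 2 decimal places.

Species R: 1 + (0.54×1 + 0.46×1) = 2
Species S: 1 + 1 = 2
Species T: 1 + 2 = 3
Species U: 1 + (0.13×2 + 0.87×1) = 2.13
Species V: 1 + (0.25×2.13 + 0.25×2 + 0.5×3) = 3.5325

3.53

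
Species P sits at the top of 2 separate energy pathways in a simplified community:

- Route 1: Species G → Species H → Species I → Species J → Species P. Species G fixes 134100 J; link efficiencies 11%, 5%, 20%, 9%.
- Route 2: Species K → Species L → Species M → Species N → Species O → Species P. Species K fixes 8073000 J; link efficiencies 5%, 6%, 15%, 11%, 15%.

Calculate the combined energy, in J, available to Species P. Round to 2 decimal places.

73.22 J

Route 1: 134100 × 0.11 × 0.05 × 0.2 × 0.09 = 13.2759 J
Route 2: 8073000 × 0.05 × 0.06 × 0.15 × 0.11 × 0.15 = 59.942025 J
Total at Species P: 13.2759 + 59.942025 = 73.217925 J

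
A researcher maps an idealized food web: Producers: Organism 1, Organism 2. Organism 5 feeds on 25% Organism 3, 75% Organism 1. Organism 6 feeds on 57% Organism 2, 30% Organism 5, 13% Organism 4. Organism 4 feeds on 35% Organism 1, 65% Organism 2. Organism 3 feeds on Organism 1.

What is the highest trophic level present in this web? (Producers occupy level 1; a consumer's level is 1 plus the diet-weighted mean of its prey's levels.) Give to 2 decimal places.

Organism 3: 1 + 1 = 2
Organism 4: 1 + (0.35×1 + 0.65×1) = 2
Organism 5: 1 + (0.25×2 + 0.75×1) = 2.25
Organism 6: 1 + (0.57×1 + 0.3×2.25 + 0.13×2) = 2.505

2.51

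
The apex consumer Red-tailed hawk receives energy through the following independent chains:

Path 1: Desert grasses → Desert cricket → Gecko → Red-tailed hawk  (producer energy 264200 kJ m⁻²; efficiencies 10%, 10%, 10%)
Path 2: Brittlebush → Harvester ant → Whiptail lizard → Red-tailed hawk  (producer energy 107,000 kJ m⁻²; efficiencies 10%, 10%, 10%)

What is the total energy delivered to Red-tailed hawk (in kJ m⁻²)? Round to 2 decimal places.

Path 1: 264200 × 0.1 × 0.1 × 0.1 = 264.2 kJ m⁻²
Path 2: 107000 × 0.1 × 0.1 × 0.1 = 107 kJ m⁻²
Total at Red-tailed hawk: 264.2 + 107 = 371.2 kJ m⁻²

371.20 kJ m⁻²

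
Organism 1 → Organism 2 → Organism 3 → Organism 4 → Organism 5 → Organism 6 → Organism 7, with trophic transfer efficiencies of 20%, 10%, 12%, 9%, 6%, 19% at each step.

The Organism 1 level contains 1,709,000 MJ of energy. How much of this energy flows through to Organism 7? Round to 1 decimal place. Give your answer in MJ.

4.2 MJ

Organism 2: 1709000 × 0.2 = 341800 MJ
Organism 3: 341800 × 0.1 = 34180 MJ
Organism 4: 34180 × 0.12 = 4101.6 MJ
Organism 5: 4101.6 × 0.09 = 369.144 MJ
Organism 6: 369.144 × 0.06 = 22.14864 MJ
Organism 7: 22.14864 × 0.19 = 4.2082416 MJ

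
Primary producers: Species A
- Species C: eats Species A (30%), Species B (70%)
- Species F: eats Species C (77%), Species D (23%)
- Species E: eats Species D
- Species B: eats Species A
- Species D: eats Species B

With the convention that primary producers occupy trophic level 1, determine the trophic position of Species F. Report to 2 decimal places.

Species B: 1 + 1 = 2
Species C: 1 + (0.3×1 + 0.7×2) = 2.7
Species D: 1 + 2 = 3
Species E: 1 + 3 = 4
Species F: 1 + (0.77×2.7 + 0.23×3) = 3.769

3.77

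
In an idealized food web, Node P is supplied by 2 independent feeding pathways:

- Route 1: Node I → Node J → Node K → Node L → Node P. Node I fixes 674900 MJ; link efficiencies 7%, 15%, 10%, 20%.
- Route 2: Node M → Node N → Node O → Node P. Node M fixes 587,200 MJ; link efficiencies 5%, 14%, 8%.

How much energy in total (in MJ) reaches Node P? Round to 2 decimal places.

Route 1: 674900 × 0.07 × 0.15 × 0.1 × 0.2 = 141.729 MJ
Route 2: 587200 × 0.05 × 0.14 × 0.08 = 328.832 MJ
Total at Node P: 141.729 + 328.832 = 470.561 MJ

470.56 MJ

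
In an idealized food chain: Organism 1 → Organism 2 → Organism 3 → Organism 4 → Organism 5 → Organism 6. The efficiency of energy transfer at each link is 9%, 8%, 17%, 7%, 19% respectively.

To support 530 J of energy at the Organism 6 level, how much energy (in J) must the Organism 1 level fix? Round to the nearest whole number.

Cumulative transfer efficiency: 0.09 × 0.08 × 0.17 × 0.07 × 0.19 = 0.0000162792
Organism 1 energy = 530 / 0.0000162792 = 32556882 J

32556882 J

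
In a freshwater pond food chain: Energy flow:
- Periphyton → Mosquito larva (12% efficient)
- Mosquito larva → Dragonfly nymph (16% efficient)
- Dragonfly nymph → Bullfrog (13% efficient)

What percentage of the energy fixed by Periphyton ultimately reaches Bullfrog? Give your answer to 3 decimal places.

Product of link efficiencies: 0.12 × 0.16 × 0.13 = 0.002496
As a percentage: 0.002496 × 100 = 0.250%

0.250%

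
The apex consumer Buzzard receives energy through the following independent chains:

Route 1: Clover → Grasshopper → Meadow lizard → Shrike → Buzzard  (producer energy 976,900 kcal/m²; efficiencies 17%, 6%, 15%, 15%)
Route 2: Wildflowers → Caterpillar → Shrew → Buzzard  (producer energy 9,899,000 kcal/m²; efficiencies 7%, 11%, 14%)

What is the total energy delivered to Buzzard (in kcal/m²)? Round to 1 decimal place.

10895.3 kcal/m²

Route 1: 976900 × 0.17 × 0.06 × 0.15 × 0.15 = 224.19855 kcal/m²
Route 2: 9899000 × 0.07 × 0.11 × 0.14 = 10671.122 kcal/m²
Total at Buzzard: 224.19855 + 10671.122 = 10895.32055 kcal/m²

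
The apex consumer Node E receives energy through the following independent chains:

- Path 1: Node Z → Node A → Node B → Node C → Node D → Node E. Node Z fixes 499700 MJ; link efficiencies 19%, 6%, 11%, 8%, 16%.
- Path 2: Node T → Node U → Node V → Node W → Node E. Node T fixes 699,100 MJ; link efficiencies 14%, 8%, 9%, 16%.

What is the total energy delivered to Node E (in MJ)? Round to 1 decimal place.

120.8 MJ

Path 1: 499700 × 0.19 × 0.06 × 0.11 × 0.08 × 0.16 = 8.02078464 MJ
Path 2: 699100 × 0.14 × 0.08 × 0.09 × 0.16 = 112.750848 MJ
Total at Node E: 8.02078464 + 112.750848 = 120.77163264 MJ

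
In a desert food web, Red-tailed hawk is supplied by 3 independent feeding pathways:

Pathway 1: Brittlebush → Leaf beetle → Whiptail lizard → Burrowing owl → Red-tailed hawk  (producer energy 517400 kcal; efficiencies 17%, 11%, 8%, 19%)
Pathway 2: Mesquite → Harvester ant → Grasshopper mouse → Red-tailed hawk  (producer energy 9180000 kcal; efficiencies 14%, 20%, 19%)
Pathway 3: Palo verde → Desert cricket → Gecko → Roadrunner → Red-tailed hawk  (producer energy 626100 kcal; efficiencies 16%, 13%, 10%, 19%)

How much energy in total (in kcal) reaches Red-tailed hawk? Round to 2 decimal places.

49232.10 kcal

Pathway 1: 517400 × 0.17 × 0.11 × 0.08 × 0.19 = 147.065776 kcal
Pathway 2: 9180000 × 0.14 × 0.2 × 0.19 = 48837.6 kcal
Pathway 3: 626100 × 0.16 × 0.13 × 0.1 × 0.19 = 247.43472 kcal
Total at Red-tailed hawk: 147.065776 + 48837.6 + 247.43472 = 49232.100496 kcal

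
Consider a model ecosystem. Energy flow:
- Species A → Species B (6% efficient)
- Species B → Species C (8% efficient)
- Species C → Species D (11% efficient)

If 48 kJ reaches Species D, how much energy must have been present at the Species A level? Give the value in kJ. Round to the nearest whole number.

90909 kJ

Cumulative transfer efficiency: 0.06 × 0.08 × 0.11 = 0.000528
Species A energy = 48 / 0.000528 = 90909 kJ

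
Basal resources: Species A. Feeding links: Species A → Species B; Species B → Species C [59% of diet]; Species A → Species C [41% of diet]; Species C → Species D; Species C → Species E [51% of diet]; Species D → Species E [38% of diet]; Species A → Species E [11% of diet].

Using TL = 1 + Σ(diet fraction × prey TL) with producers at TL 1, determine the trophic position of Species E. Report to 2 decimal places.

Species B: 1 + 1 = 2
Species C: 1 + (0.59×2 + 0.41×1) = 2.59
Species D: 1 + 2.59 = 3.59
Species E: 1 + (0.51×2.59 + 0.38×3.59 + 0.11×1) = 3.7951

3.80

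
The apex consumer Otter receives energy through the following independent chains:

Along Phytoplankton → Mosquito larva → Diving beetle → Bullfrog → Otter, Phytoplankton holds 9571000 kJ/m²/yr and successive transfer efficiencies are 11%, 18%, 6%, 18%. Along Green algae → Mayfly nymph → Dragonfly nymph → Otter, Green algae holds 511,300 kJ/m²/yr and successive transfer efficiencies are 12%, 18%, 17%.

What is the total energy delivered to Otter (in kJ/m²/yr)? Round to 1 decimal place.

3924.2 kJ/m²/yr

Via Phytoplankton: 9571000 × 0.11 × 0.18 × 0.06 × 0.18 = 2046.66264 kJ/m²/yr
Via Green algae: 511300 × 0.12 × 0.18 × 0.17 = 1877.4936 kJ/m²/yr
Total at Otter: 2046.66264 + 1877.4936 = 3924.15624 kJ/m²/yr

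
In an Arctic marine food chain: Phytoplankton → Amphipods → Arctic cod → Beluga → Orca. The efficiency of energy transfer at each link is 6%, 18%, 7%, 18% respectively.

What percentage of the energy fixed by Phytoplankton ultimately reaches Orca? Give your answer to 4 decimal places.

0.0136%

Product of link efficiencies: 0.06 × 0.18 × 0.07 × 0.18 = 0.00013608
As a percentage: 0.00013608 × 100 = 0.0136%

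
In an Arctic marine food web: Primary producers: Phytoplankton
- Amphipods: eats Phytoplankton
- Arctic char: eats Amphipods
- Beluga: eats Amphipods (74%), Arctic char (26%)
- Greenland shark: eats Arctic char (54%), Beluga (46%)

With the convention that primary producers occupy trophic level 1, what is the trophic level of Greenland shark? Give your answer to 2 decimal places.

4.12

Amphipods: 1 + 1 = 2
Arctic char: 1 + 2 = 3
Beluga: 1 + (0.74×2 + 0.26×3) = 3.26
Greenland shark: 1 + (0.54×3 + 0.46×3.26) = 4.1196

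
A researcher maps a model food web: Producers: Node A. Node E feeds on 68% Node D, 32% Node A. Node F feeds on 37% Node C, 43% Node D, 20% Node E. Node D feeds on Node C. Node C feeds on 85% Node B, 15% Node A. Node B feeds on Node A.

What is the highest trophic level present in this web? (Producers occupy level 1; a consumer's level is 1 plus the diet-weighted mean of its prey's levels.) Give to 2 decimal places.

Node B: 1 + 1 = 2
Node C: 1 + (0.85×2 + 0.15×1) = 2.85
Node D: 1 + 2.85 = 3.85
Node E: 1 + (0.68×3.85 + 0.32×1) = 3.938
Node F: 1 + (0.37×2.85 + 0.43×3.85 + 0.2×3.938) = 4.4976

4.50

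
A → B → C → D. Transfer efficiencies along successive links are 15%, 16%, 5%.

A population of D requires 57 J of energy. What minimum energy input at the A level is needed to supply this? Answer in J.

47500 J

Cumulative transfer efficiency: 0.15 × 0.16 × 0.05 = 0.0012
A energy = 57 / 0.0012 = 47500 J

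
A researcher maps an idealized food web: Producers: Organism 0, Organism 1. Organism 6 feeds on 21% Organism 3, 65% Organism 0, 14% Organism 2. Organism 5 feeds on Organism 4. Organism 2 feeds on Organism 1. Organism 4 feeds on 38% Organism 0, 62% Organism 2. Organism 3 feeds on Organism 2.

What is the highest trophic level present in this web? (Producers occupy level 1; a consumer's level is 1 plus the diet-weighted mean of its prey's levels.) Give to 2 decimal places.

Organism 2: 1 + 1 = 2
Organism 3: 1 + 2 = 3
Organism 4: 1 + (0.38×1 + 0.62×2) = 2.62
Organism 5: 1 + 2.62 = 3.62
Organism 6: 1 + (0.21×3 + 0.65×1 + 0.14×2) = 2.56

3.62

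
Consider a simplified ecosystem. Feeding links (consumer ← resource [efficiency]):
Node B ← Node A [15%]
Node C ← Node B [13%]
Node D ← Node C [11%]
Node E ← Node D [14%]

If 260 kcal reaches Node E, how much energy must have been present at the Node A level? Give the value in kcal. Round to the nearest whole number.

Cumulative transfer efficiency: 0.15 × 0.13 × 0.11 × 0.14 = 0.0003003
Node A energy = 260 / 0.0003003 = 865801 kcal

865801 kcal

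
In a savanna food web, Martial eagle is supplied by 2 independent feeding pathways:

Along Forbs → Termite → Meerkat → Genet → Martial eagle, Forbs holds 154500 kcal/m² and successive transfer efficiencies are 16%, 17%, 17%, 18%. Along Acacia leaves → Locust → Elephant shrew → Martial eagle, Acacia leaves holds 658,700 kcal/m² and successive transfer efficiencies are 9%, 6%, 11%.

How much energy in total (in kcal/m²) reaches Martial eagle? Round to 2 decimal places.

Via Forbs: 154500 × 0.16 × 0.17 × 0.17 × 0.18 = 128.59344 kcal/m²
Via Acacia leaves: 658700 × 0.09 × 0.06 × 0.11 = 391.2678 kcal/m²
Total at Martial eagle: 128.59344 + 391.2678 = 519.86124 kcal/m²

519.86 kcal/m²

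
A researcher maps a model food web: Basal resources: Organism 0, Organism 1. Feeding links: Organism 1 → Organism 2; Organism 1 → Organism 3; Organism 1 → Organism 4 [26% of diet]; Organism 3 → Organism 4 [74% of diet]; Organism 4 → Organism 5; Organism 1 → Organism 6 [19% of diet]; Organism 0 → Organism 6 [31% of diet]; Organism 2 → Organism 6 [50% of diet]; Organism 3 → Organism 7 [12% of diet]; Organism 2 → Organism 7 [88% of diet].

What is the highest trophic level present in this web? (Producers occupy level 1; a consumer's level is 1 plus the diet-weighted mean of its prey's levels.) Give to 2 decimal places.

Organism 2: 1 + 1 = 2
Organism 3: 1 + 1 = 2
Organism 4: 1 + (0.26×1 + 0.74×2) = 2.74
Organism 5: 1 + 2.74 = 3.74
Organism 6: 1 + (0.19×1 + 0.31×1 + 0.5×2) = 2.5
Organism 7: 1 + (0.12×2 + 0.88×2) = 3

3.74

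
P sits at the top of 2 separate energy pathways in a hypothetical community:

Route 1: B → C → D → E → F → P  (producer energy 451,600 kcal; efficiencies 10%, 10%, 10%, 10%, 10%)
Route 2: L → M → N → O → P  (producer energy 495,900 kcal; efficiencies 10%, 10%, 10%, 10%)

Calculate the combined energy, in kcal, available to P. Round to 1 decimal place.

54.1 kcal

Route 1: 451600 × 0.1 × 0.1 × 0.1 × 0.1 × 0.1 = 4.516 kcal
Route 2: 495900 × 0.1 × 0.1 × 0.1 × 0.1 = 49.59 kcal
Total at P: 4.516 + 49.59 = 54.106 kcal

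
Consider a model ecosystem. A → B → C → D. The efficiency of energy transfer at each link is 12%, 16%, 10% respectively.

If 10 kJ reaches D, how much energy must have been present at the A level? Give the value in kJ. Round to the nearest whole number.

Cumulative transfer efficiency: 0.12 × 0.16 × 0.1 = 0.00192
A energy = 10 / 0.00192 = 5208 kJ

5208 kJ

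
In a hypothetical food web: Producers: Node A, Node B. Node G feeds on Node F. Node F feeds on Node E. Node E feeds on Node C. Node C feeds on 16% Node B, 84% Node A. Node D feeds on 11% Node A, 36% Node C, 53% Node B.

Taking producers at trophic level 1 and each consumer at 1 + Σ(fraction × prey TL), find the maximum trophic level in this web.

5

Node C: 1 + (0.16×1 + 0.84×1) = 2
Node D: 1 + (0.11×1 + 0.36×2 + 0.53×1) = 2.36
Node E: 1 + 2 = 3
Node F: 1 + 3 = 4
Node G: 1 + 4 = 5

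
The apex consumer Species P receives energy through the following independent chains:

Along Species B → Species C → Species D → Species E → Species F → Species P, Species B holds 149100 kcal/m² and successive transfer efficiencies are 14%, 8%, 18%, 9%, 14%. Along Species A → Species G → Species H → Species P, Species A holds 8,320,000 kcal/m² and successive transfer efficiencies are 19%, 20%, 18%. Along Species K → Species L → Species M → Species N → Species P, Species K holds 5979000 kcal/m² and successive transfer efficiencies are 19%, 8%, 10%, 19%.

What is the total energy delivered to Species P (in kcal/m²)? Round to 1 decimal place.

Via Species B: 149100 × 0.14 × 0.08 × 0.18 × 0.09 × 0.14 = 3.78737856 kcal/m²
Via Species A: 8320000 × 0.19 × 0.2 × 0.18 = 56908.8 kcal/m²
Via Species K: 5979000 × 0.19 × 0.08 × 0.1 × 0.19 = 1726.7352 kcal/m²
Total at Species P: 3.78737856 + 56908.8 + 1726.7352 = 58639.32257856 kcal/m²

58639.3 kcal/m²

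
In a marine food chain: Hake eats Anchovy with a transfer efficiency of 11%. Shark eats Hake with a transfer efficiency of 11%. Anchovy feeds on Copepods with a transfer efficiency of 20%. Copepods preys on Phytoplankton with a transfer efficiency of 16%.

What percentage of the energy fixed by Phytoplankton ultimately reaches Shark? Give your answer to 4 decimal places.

0.0387%

Product of link efficiencies: 0.16 × 0.2 × 0.11 × 0.11 = 0.0003872
As a percentage: 0.0003872 × 100 = 0.0387%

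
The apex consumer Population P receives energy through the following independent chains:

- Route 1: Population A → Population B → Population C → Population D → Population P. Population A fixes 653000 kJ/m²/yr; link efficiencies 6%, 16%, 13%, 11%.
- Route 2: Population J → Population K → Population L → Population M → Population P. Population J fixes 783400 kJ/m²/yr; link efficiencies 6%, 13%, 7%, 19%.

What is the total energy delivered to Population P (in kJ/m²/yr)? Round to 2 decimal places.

Route 1: 653000 × 0.06 × 0.16 × 0.13 × 0.11 = 89.64384 kJ/m²/yr
Route 2: 783400 × 0.06 × 0.13 × 0.07 × 0.19 = 81.269916 kJ/m²/yr
Total at Population P: 89.64384 + 81.269916 = 170.913756 kJ/m²/yr

170.91 kJ/m²/yr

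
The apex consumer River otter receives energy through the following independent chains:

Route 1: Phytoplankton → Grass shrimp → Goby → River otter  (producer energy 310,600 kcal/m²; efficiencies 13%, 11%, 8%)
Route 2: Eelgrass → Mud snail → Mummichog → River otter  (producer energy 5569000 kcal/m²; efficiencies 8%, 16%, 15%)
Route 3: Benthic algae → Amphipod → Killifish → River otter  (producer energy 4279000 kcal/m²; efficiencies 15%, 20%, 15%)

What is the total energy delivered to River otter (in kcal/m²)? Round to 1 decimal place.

30303.3 kcal/m²

Route 1: 310600 × 0.13 × 0.11 × 0.08 = 355.3264 kcal/m²
Route 2: 5569000 × 0.08 × 0.16 × 0.15 = 10692.48 kcal/m²
Route 3: 4279000 × 0.15 × 0.2 × 0.15 = 19255.5 kcal/m²
Total at River otter: 355.3264 + 10692.48 + 19255.5 = 30303.3064 kcal/m²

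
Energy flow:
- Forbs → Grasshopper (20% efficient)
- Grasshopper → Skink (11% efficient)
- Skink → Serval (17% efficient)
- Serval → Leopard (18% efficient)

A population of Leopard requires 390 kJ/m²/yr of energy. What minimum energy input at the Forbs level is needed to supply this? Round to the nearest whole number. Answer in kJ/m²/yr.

Cumulative transfer efficiency: 0.2 × 0.11 × 0.17 × 0.18 = 0.0006732
Forbs energy = 390 / 0.0006732 = 579323 kJ/m²/yr

579323 kJ/m²/yr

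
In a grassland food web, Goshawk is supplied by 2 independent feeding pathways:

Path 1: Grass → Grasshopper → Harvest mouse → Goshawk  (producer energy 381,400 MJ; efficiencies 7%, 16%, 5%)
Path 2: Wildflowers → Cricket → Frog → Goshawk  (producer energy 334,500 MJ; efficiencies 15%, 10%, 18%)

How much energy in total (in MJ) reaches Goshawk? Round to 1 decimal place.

1116.7 MJ

Path 1: 381400 × 0.07 × 0.16 × 0.05 = 213.584 MJ
Path 2: 334500 × 0.15 × 0.1 × 0.18 = 903.15 MJ
Total at Goshawk: 213.584 + 903.15 = 1116.734 MJ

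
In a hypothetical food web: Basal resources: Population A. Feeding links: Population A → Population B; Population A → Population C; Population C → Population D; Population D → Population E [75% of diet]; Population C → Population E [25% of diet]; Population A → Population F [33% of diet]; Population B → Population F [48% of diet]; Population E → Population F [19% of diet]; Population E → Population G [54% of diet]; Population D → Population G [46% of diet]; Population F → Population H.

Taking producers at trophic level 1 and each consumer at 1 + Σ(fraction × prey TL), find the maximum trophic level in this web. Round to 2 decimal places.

Population B: 1 + 1 = 2
Population C: 1 + 1 = 2
Population D: 1 + 2 = 3
Population E: 1 + (0.75×3 + 0.25×2) = 3.75
Population F: 1 + (0.33×1 + 0.48×2 + 0.19×3.75) = 3.0025
Population G: 1 + (0.54×3.75 + 0.46×3) = 4.405
Population H: 1 + 3.0025 = 4.0025

4.41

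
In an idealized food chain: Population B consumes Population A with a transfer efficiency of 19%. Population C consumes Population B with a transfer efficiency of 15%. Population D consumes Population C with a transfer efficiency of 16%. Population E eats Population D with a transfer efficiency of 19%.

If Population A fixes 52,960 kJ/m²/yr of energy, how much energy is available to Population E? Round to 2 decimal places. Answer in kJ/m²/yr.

Population B: 52960 × 0.19 = 10062.4 kJ/m²/yr
Population C: 10062.4 × 0.15 = 1509.36 kJ/m²/yr
Population D: 1509.36 × 0.16 = 241.4976 kJ/m²/yr
Population E: 241.4976 × 0.19 = 45.884544 kJ/m²/yr

45.88 kJ/m²/yr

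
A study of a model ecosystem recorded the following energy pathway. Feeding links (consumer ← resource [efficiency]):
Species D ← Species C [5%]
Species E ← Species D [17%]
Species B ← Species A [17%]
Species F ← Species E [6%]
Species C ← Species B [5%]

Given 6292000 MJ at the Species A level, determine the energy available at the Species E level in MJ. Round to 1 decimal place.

454.6 MJ

Species B: 6292000 × 0.17 = 1069640 MJ
Species C: 1069640 × 0.05 = 53482 MJ
Species D: 53482 × 0.05 = 2674.1 MJ
Species E: 2674.1 × 0.17 = 454.597 MJ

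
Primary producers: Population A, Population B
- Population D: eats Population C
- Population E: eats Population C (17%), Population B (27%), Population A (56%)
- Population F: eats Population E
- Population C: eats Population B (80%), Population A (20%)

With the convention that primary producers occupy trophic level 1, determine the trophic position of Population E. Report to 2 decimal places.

2.17

Population C: 1 + (0.8×1 + 0.2×1) = 2
Population D: 1 + 2 = 3
Population E: 1 + (0.17×2 + 0.27×1 + 0.56×1) = 2.17
Population F: 1 + 2.17 = 3.17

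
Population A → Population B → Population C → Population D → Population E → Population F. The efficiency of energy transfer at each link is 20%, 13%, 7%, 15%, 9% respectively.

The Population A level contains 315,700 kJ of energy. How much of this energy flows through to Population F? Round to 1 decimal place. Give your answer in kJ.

7.8 kJ

Population B: 315700 × 0.2 = 63140 kJ
Population C: 63140 × 0.13 = 8208.2 kJ
Population D: 8208.2 × 0.07 = 574.574 kJ
Population E: 574.574 × 0.15 = 86.1861 kJ
Population F: 86.1861 × 0.09 = 7.756749 kJ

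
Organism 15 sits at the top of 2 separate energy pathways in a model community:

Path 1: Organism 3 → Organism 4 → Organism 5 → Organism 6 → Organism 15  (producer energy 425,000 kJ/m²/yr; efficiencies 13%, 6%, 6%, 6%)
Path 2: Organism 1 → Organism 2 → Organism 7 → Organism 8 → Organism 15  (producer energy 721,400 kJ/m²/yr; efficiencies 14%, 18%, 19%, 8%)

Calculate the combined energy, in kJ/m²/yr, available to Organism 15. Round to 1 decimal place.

Path 1: 425000 × 0.13 × 0.06 × 0.06 × 0.06 = 11.934 kJ/m²/yr
Path 2: 721400 × 0.14 × 0.18 × 0.19 × 0.08 = 276.325056 kJ/m²/yr
Total at Organism 15: 11.934 + 276.325056 = 288.259056 kJ/m²/yr

288.3 kJ/m²/yr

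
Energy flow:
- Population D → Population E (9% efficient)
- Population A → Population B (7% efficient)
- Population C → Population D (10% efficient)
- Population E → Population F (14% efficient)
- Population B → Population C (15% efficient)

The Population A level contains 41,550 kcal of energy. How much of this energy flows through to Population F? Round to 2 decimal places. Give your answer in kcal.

Population B: 41550 × 0.07 = 2908.5 kcal
Population C: 2908.5 × 0.15 = 436.275 kcal
Population D: 436.275 × 0.1 = 43.6275 kcal
Population E: 43.6275 × 0.09 = 3.926475 kcal
Population F: 3.926475 × 0.14 = 0.5497065 kcal

0.55 kcal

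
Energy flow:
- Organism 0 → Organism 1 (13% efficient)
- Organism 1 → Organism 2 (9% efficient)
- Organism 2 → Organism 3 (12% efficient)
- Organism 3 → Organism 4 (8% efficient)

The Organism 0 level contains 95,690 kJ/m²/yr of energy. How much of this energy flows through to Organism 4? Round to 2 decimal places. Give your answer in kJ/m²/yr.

10.75 kJ/m²/yr

Organism 1: 95690 × 0.13 = 12439.7 kJ/m²/yr
Organism 2: 12439.7 × 0.09 = 1119.573 kJ/m²/yr
Organism 3: 1119.573 × 0.12 = 134.34876 kJ/m²/yr
Organism 4: 134.34876 × 0.08 = 10.7479008 kJ/m²/yr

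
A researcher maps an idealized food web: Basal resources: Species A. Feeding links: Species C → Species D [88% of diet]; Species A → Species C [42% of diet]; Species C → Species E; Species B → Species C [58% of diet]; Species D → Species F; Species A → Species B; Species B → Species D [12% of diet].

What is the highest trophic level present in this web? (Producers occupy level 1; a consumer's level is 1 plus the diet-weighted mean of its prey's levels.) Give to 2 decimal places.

4.51

Species B: 1 + 1 = 2
Species C: 1 + (0.58×2 + 0.42×1) = 2.58
Species D: 1 + (0.12×2 + 0.88×2.58) = 3.5104
Species E: 1 + 2.58 = 3.58
Species F: 1 + 3.5104 = 4.5104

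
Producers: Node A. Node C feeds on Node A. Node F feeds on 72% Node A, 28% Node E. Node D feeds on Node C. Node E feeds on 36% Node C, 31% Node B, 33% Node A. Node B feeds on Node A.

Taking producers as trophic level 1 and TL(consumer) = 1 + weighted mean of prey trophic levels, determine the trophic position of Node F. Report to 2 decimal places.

Node B: 1 + 1 = 2
Node C: 1 + 1 = 2
Node D: 1 + 2 = 3
Node E: 1 + (0.36×2 + 0.31×2 + 0.33×1) = 2.67
Node F: 1 + (0.72×1 + 0.28×2.67) = 2.4676

2.47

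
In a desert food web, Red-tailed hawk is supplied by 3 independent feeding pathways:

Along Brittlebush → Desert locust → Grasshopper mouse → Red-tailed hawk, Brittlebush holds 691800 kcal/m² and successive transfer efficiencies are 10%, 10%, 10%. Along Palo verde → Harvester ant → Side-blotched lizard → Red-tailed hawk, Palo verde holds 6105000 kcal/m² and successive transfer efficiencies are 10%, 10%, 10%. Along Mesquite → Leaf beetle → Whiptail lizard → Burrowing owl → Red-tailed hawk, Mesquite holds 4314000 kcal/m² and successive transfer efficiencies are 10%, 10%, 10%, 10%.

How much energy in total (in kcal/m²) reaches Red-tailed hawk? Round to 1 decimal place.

7228.2 kcal/m²

Via Brittlebush: 691800 × 0.1 × 0.1 × 0.1 = 691.8 kcal/m²
Via Palo verde: 6105000 × 0.1 × 0.1 × 0.1 = 6105 kcal/m²
Via Mesquite: 4314000 × 0.1 × 0.1 × 0.1 × 0.1 = 431.4 kcal/m²
Total at Red-tailed hawk: 691.8 + 6105 + 431.4 = 7228.2 kcal/m²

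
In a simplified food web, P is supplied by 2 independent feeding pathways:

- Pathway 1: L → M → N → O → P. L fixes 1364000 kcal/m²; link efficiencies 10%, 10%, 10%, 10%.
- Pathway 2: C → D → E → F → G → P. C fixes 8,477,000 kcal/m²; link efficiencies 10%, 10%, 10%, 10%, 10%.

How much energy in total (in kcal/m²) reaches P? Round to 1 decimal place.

221.2 kcal/m²

Pathway 1: 1364000 × 0.1 × 0.1 × 0.1 × 0.1 = 136.4 kcal/m²
Pathway 2: 8477000 × 0.1 × 0.1 × 0.1 × 0.1 × 0.1 = 84.77 kcal/m²
Total at P: 136.4 + 84.77 = 221.17 kcal/m²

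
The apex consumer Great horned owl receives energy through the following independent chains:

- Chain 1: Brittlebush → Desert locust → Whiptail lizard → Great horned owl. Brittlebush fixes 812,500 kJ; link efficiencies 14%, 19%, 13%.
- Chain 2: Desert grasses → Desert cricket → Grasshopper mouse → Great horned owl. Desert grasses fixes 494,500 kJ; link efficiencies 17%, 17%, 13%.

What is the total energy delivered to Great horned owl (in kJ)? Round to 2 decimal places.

4667.46 kJ

Chain 1: 812500 × 0.14 × 0.19 × 0.13 = 2809.625 kJ
Chain 2: 494500 × 0.17 × 0.17 × 0.13 = 1857.8365 kJ
Total at Great horned owl: 2809.625 + 1857.8365 = 4667.4615 kJ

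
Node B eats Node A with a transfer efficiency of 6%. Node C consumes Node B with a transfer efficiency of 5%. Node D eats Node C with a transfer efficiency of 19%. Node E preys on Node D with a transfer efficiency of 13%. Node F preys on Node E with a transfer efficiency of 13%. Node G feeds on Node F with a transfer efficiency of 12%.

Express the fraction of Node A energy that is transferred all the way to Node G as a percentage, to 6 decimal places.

Product of link efficiencies: 0.06 × 0.05 × 0.19 × 0.13 × 0.13 × 0.12 = 0.00000115596
As a percentage: 0.00000115596 × 100 = 0.000116%

0.000116%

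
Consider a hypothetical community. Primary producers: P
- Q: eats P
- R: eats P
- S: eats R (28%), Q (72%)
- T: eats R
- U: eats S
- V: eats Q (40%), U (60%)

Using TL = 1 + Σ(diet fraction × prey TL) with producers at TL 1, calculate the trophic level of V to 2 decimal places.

Q: 1 + 1 = 2
R: 1 + 1 = 2
S: 1 + (0.28×2 + 0.72×2) = 3
T: 1 + 2 = 3
U: 1 + 3 = 4
V: 1 + (0.4×2 + 0.6×4) = 4.2

4.20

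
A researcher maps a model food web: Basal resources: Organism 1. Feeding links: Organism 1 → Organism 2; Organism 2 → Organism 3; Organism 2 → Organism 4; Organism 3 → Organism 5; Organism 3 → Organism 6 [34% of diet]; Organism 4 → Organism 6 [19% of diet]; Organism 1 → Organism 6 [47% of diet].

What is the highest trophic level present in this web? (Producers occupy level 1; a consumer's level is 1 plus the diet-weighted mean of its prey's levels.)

4

Organism 2: 1 + 1 = 2
Organism 3: 1 + 2 = 3
Organism 4: 1 + 2 = 3
Organism 5: 1 + 3 = 4
Organism 6: 1 + (0.34×3 + 0.19×3 + 0.47×1) = 3.06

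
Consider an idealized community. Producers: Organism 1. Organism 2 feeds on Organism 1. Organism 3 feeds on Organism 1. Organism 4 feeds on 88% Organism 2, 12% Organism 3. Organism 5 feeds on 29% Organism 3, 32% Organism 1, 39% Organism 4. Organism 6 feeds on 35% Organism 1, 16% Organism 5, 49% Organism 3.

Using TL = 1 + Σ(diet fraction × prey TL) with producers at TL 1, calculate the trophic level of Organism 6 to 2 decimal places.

Organism 2: 1 + 1 = 2
Organism 3: 1 + 1 = 2
Organism 4: 1 + (0.88×2 + 0.12×2) = 3
Organism 5: 1 + (0.29×2 + 0.32×1 + 0.39×3) = 3.07
Organism 6: 1 + (0.35×1 + 0.16×3.07 + 0.49×2) = 2.8212

2.82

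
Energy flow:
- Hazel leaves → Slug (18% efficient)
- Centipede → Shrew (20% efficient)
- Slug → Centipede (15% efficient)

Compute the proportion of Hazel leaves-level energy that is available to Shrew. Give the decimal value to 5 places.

0.00540

Product of link efficiencies: 0.18 × 0.15 × 0.2 = 0.0054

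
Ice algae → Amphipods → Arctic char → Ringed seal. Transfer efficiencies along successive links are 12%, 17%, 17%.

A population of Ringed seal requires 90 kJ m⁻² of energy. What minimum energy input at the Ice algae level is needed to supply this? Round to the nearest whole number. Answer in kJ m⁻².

25952 kJ m⁻²

Cumulative transfer efficiency: 0.12 × 0.17 × 0.17 = 0.003468
Ice algae energy = 90 / 0.003468 = 25952 kJ m⁻²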